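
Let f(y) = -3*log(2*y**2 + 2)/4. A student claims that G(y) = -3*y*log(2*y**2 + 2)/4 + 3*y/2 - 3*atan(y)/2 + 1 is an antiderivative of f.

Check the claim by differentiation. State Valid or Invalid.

Valid. The derivative of G reproduces f.

d/dy[G] = -3*log(y**2 + 1)/4 - 3*log(2)/4
This equals f(y) exactly, so the claim holds.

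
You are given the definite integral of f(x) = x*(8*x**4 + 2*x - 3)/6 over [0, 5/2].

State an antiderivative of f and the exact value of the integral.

Any candidate F(x) must reproduce f(x) exactly when differentiated.
F(x) = 2*x**6/9 + x**3/9 - x**2/4 is an antiderivative of f.
Check: d/dx[2*x**6/9 + x**3/9 - x**2/4] = 4*x**5/3 + x**2/3 - x/2, which equals f(x).
F(5/2) = 5225/96; F(0) = 0.
Integral = F(5/2) - F(0) = 5225/96.

Antiderivative: F(x) = 2*x**6/9 + x**3/9 - x**2/4; value = 5225/96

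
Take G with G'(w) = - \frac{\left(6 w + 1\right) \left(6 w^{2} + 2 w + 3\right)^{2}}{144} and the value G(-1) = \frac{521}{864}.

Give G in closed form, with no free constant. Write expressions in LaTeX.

G(w) = 1 - \frac{\left(w^{2} + \frac{w}{3} + \frac{1}{2}\right)^{3}}{4}

G'(w) matches the chain-rule pattern g'(h)*h' with inner function h(w) = w^{2} + \frac{w}{3} + \frac{1}{2}; substituting u = h(w) collapses the integral.
A general antiderivative is - \frac{\left(w^{2} + \frac{w}{3} + \frac{1}{2}\right)^{3}}{4} + C.
The condition gives C = \frac{521}{864} - (- \frac{343}{864}) = 1.
So G(w) = 1 - \frac{\left(w^{2} + \frac{w}{3} + \frac{1}{2}\right)^{3}}{4}.
Check: d/dw[1 - \frac{\left(w^{2} + \frac{w}{3} + \frac{1}{2}\right)^{3}}{4}] = - \frac{3 w^{5}}{2} - \frac{5 w^{4}}{4} - \frac{11 w^{3}}{6} - \frac{7 w^{2}}{9} - \frac{11 w}{24} - \frac{1}{16}, which equals G'(w).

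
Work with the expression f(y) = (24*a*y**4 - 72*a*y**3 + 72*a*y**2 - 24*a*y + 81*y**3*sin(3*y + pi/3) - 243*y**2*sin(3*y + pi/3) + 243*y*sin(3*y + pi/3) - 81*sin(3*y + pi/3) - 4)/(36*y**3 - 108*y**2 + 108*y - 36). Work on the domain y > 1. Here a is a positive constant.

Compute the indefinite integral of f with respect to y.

F(y) = a*y**2/3 - 3*cos(3*y + pi/3)/4 + 1/(2*(3*y - 3)**2) + C

Differentiate the proposed F(y) back; it has to land on f(y) exactly.
Check: d/dy[a*y**2/3 - 3*cos(3*y + pi/3)/4 + 1/(2*(3*y - 3)**2)] = (24*a*y**4 - 72*a*y**3 + 72*a*y**2 - 24*a*y + 81*y**3*sin(3*y + pi/3) - 243*y**2*sin(3*y + pi/3) + 243*y*sin(3*y + pi/3) - 81*sin(3*y + pi/3) - 4)/(36*y**3 - 108*y**2 + 108*y - 36) = f(y).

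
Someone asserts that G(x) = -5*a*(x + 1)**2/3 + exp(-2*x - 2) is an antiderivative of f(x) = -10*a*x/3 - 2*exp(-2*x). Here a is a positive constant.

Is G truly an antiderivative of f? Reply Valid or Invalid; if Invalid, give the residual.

d/dx[G] = (-10*a*x*exp(2)*exp(2*x) - 10*a*exp(2)*exp(2*x) - 6)*exp(-2)*exp(-2*x)/3
d/dx[G] - f(x) = (-10*a*exp(2)*exp(2*x) - 6 + 6*exp(2))*exp(-2)*exp(-2*x)/3 != 0.

Invalid: d/dx[G] - f = (-10*a*exp(2)*exp(2*x) - 6 + 6*exp(2))*exp(-2)*exp(-2*x)/3, which is not 0.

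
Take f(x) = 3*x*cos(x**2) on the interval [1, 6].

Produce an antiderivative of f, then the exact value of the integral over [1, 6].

Antiderivative: F(x) = 3*sin(x**2)/2; value = 3*sin(36)/2 - 3*sin(1)/2

Whatever form F(x) takes, F'(x) = f(x) is non-negotiable.
F(x) = 3*sin(x**2)/2 is an antiderivative of f.
Check: d/dx[3*sin(x**2)/2] = 3*x*cos(x**2) = f(x).
F(6) = 3*sin(36)/2; F(1) = 3*sin(1)/2.
Integral = F(6) - F(1) = 3*sin(36)/2 - 3*sin(1)/2.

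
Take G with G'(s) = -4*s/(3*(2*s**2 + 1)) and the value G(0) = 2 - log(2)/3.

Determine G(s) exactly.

G(s) = -log(2*s**2 + 1)/3 - log(2)/3 + 2

G'(s) matches the chain-rule pattern g'(h)*h' with inner function h(s) = 4*s**2 + 2; substituting u = h(s) collapses the integral.
A general antiderivative is -log(4*s**2 + 2)/3 + C.
The condition gives C = 2 - log(2)/3 - (-log(2)/3) = 2.
So G(s) = -log(2*s**2 + 1)/3 - log(2)/3 + 2.
Check: d/ds[-log(2*s**2 + 1)/3 - log(2)/3 + 2] = -4*s/(6*s**2 + 3), which equals G'(s).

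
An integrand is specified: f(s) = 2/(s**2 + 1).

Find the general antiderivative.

Differentiate the proposed F(s) back; it has to land on f(s) exactly.
Check: d/ds[2*atan(s)] = 2/(s**2 + 1) = f(s).

F(s) = 2*atan(s) + C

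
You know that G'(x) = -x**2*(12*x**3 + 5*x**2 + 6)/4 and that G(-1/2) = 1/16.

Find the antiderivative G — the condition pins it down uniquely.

Check a candidate G(x) by differentiating: d/dx[G] must match the given G'(x).
A general antiderivative is -x**6/2 - x**5/4 - x**3/2 + C.
The condition gives C = 1/16 - (1/16) = 0.
So G(x) = -x**6/2 - x**5/4 - x**3/2.
Check: d/dx[-x**6/2 - x**5/4 - x**3/2] = -3*x**5 - 5*x**4/4 - 3*x**2/2, which equals G'(x).

G(x) = -x**6/2 - x**5/4 - x**3/2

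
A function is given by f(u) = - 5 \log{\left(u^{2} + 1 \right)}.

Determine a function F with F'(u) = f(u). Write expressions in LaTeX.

An antiderivative F(u) passes only if d/du[F] lands on f(u) exactly.
Check: d/du[- 5 \left(u \log{\left(u^{2} + 1 \right)} - 2 u + 2 \operatorname{atan}{\left(u \right)}\right)] = - 5 \log{\left(u^{2} + 1 \right)} = f(u).

An antiderivative is F(u) = - 5 \left(u \log{\left(u^{2} + 1 \right)} - 2 u + 2 \operatorname{atan}{\left(u \right)}\right).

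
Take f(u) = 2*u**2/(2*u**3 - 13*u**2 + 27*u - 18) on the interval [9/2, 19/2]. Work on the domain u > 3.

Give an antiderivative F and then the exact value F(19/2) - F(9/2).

Factor the denominator ((u - 3)*(u - 2)*(2*u - 3)) and decompose: f = 6/(2*u - 3) - 8/(u - 2) + 6/(u - 3); each piece integrates to a log, atan, or power term.
F(u) = 6*log(u - 3) - 8*log(u - 2) + 3*log(u - 3/2) is an antiderivative of f.
Check: d/du[6*log(u - 3) - 8*log(u - 2) + 3*log(u - 3/2)] = 2*u**2/(2*u**3 - 13*u**2 + 27*u - 18) = f(u).
F(19/2) = -8*log(15/2) + 3*log(8) + 6*log(13/2); F(9/2) = -8*log(5/2) + 6*log(3/2) + 3*log(3).
Integral = F(19/2) - F(9/2) = -8*log(15/2) - 3*log(3) - 6*log(3/2) + 3*log(8) + 8*log(5/2) + 6*log(13/2).

Antiderivative: F(u) = 6*log(u - 3) - 8*log(u - 2) + 3*log(u - 3/2); value = -8*log(15/2) - 3*log(3) - 6*log(3/2) + 3*log(8) + 8*log(5/2) + 6*log(13/2)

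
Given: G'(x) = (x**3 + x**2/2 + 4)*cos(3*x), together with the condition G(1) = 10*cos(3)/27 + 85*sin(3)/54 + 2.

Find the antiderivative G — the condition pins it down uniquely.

G(x) = x**3*sin(3*x)/3 + x**2*sin(3*x)/6 + x**2*cos(3*x)/3 - 2*x*sin(3*x)/9 + x*cos(3*x)/9 + 35*sin(3*x)/27 - 2*cos(3*x)/27 + 2

Differentiate the proposed G(x) back; it has to land on the given G'(x).
A general antiderivative is x**3*sin(3*x)/3 + x**2*sin(3*x)/6 + x**2*cos(3*x)/3 - 2*x*sin(3*x)/9 + x*cos(3*x)/9 + 35*sin(3*x)/27 - 2*cos(3*x)/27 + C.
The condition gives C = 10*cos(3)/27 + 85*sin(3)/54 + 2 - (10*cos(3)/27 + 85*sin(3)/54) = 2.
So G(x) = x**3*sin(3*x)/3 + x**2*sin(3*x)/6 + x**2*cos(3*x)/3 - 2*x*sin(3*x)/9 + x*cos(3*x)/9 + 35*sin(3*x)/27 - 2*cos(3*x)/27 + 2.
Check: d/dx[x**3*sin(3*x)/3 + x**2*sin(3*x)/6 + x**2*cos(3*x)/3 - 2*x*sin(3*x)/9 + x*cos(3*x)/9 + 35*sin(3*x)/27 - 2*cos(3*x)/27 + 2] = x**3*cos(3*x) + x**2*cos(3*x)/2 + 4*cos(3*x), which equals G'(x).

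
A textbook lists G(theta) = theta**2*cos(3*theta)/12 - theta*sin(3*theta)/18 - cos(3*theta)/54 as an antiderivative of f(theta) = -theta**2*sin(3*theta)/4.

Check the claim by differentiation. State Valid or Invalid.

Valid - the claim checks out under differentiation.

d/dtheta[G] = -theta**2*sin(3*theta)/4
This equals f(theta) exactly, so the claim holds.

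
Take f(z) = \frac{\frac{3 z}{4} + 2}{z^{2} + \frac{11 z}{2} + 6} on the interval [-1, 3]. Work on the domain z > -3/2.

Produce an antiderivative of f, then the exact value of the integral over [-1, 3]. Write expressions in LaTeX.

Antiderivative: F(z) = \frac{7 \log{\left(z + \frac{3}{2} \right)}}{20} + \frac{2 \log{\left(z + 4 \right)}}{5}; value = - \frac{2 \log{\left(3 \right)}}{5} + \frac{7 \log{\left(2 \right)}}{20} + \frac{7 \log{\left(\frac{9}{2} \right)}}{20} + \frac{2 \log{\left(7 \right)}}{5}

Factor the denominator (2 \left(z + 4\right) \left(2 z + 3\right)) and decompose: f = \frac{7}{10 \left(2 z + 3\right)} + \frac{2}{5 \left(z + 4\right)}; each piece integrates to a log, atan, or power term.
F(z) = \frac{7 \log{\left(z + \frac{3}{2} \right)}}{20} + \frac{2 \log{\left(z + 4 \right)}}{5} is an antiderivative of f.
Check: d/dz[\frac{7 \log{\left(z + \frac{3}{2} \right)}}{20} + \frac{2 \log{\left(z + 4 \right)}}{5}] = \frac{3 z + 8}{4 z^{2} + 22 z + 24}, which equals f(z).
F(3) = \frac{7 \log{\left(\frac{9}{2} \right)}}{20} + \frac{2 \log{\left(7 \right)}}{5}; F(-1) = - \frac{7 \log{\left(2 \right)}}{20} + \frac{2 \log{\left(3 \right)}}{5}.
Integral = F(3) - F(-1) = - \frac{2 \log{\left(3 \right)}}{5} + \frac{7 \log{\left(2 \right)}}{20} + \frac{7 \log{\left(\frac{9}{2} \right)}}{20} + \frac{2 \log{\left(7 \right)}}{5}.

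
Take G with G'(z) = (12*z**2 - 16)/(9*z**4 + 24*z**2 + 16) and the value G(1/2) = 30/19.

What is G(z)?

G(z) = (6*z**2 - 4*z + 8)/(3*z**2 + 4)

G'(z) has the shape u'v + uv' for u = -4*z and v = 1/(3*z**2 + 4) — it is the derivative of the product u*v.
A general antiderivative is -4*z/(3*z**2 + 4) + C.
The condition gives C = 30/19 - (-8/19) = 2.
So G(z) = (6*z**2 - 4*z + 8)/(3*z**2 + 4).
Check: d/dz[(6*z**2 - 4*z + 8)/(3*z**2 + 4)] = (12*z**2 - 16)/(9*z**4 + 24*z**2 + 16) = G'(z).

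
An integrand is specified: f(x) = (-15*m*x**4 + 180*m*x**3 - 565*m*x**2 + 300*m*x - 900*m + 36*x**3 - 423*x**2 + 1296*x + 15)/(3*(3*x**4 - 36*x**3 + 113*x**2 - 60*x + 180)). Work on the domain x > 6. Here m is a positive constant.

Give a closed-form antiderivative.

An antiderivative is F(x) = -5*m*x/3 + 2*log(x**2 + 5/3) - 1/(x - 6).

Recover f(x) by differentiating a candidate F(x); any mismatch rules it out.
Check: d/dx[-5*m*x/3 + 2*log(x**2 + 5/3) - 1/(x - 6)] = (-15*m*x**4 + 180*m*x**3 - 565*m*x**2 + 300*m*x - 900*m + 36*x**3 - 423*x**2 + 1296*x + 15)/(9*x**4 - 108*x**3 + 339*x**2 - 180*x + 540), which equals f(x).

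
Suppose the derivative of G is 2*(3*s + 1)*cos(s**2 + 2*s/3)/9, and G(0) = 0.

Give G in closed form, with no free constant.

G(s) = sin(s**2 + 2*s/3)/3

The substitution u = s**2 + 2*s/3 works: G'(s) is exactly (dG/du)*(du/ds) for that inner function.
A general antiderivative is sin(s**2 + 2*s/3)/3 + C.
The condition gives C = 0 - (0) = 0.
So G(s) = sin(s**2 + 2*s/3)/3.
Check: d/ds[sin(s**2 + 2*s/3)/3] = 2*s*cos(s**2 + 2*s/3)/3 + 2*cos(s**2 + 2*s/3)/9, which equals G'(s).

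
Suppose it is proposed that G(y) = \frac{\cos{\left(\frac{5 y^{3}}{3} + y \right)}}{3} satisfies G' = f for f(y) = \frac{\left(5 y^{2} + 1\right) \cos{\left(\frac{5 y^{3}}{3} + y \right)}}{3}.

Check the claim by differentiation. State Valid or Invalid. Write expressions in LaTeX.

Invalid: d/dy[G] - f = - \frac{5 y^{2} \sin{\left(\frac{5 y^{3}}{3} + y \right)}}{3} - \frac{5 y^{2} \cos{\left(\frac{5 y^{3}}{3} + y \right)}}{3} - \frac{\sin{\left(\frac{5 y^{3}}{3} + y \right)}}{3} - \frac{\cos{\left(\frac{5 y^{3}}{3} + y \right)}}{3}, which is not 0.

d/dy[G] = - \frac{5 y^{2} \sin{\left(\frac{5 y^{3}}{3} + y \right)}}{3} - \frac{\sin{\left(\frac{5 y^{3}}{3} + y \right)}}{3}
d/dy[G] - f(y) = - \frac{5 y^{2} \sin{\left(\frac{5 y^{3}}{3} + y \right)}}{3} - \frac{5 y^{2} \cos{\left(\frac{5 y^{3}}{3} + y \right)}}{3} - \frac{\sin{\left(\frac{5 y^{3}}{3} + y \right)}}{3} - \frac{\cos{\left(\frac{5 y^{3}}{3} + y \right)}}{3} != 0.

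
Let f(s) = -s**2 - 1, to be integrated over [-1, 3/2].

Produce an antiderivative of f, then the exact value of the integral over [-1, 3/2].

Antiderivative: F(s) = -s**3/3 - s; value = -95/24

Since d/ds undoes antidifferentiation here, F'(s) = f(s) is required of F(s).
F(s) = -s**3/3 - s is an antiderivative of f.
Check: d/ds[-s**3/3 - s] = -s**2 - 1 = f(s).
F(3/2) = -21/8; F(-1) = 4/3.
Integral = F(3/2) - F(-1) = -95/24.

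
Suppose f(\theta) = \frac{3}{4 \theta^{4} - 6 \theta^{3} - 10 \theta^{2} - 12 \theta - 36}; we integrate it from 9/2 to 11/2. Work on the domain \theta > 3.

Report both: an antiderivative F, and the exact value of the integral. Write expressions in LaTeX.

Factor the denominator (2 \left(\theta - 3\right) \left(2 \theta + 3\right) \left(\theta^{2} + 2\right)) and decompose: f = \frac{3 \left(3 \theta - 13\right)}{374 \left(\theta^{2} + 2\right)} - \frac{4}{51 \left(2 \theta + 3\right)} + \frac{1}{66 \left(\theta - 3\right)}; each piece integrates to a log, atan, or power term.
F(\theta) = - \frac{- 34 \log{\left(\theta - 3 \right)} + 88 \log{\left(\theta + \frac{3}{2} \right)} - 27 \log{\left(\theta^{2} + 2 \right)} + 117 \sqrt{2} \operatorname{atan}{\left(\frac{\sqrt{2} \theta}{2} \right)}}{2244} is an antiderivative of f.
Check: d/d\theta[- \frac{- 34 \log{\left(\theta - 3 \right)} + 88 \log{\left(\theta + \frac{3}{2} \right)} - 27 \log{\left(\theta^{2} + 2 \right)} + 117 \sqrt{2} \operatorname{atan}{\left(\frac{\sqrt{2} \theta}{2} \right)}}{2244}] = \frac{3}{4 \theta^{4} - 6 \theta^{3} - 10 \theta^{2} - 12 \theta - 36} = f(\theta).
F(11/2) = - \frac{39 \sqrt{2} \operatorname{atan}{\left(\frac{11 \sqrt{2}}{4} \right)}}{748} - \frac{2 \log{\left(7 \right)}}{51} + \frac{\log{\left(\frac{5}{2} \right)}}{66} + \frac{9 \log{\left(\frac{129}{4} \right)}}{748}; F(9/2) = - \frac{39 \sqrt{2} \operatorname{atan}{\left(\frac{9 \sqrt{2}}{4} \right)}}{748} - \frac{2 \log{\left(6 \right)}}{51} + \frac{\log{\left(\frac{3}{2} \right)}}{66} + \frac{9 \log{\left(\frac{89}{4} \right)}}{748}.
Integral = F(11/2) - F(9/2) = - \frac{39 \sqrt{2} \operatorname{atan}{\left(\frac{11 \sqrt{2}}{4} \right)}}{748} - \frac{2 \log{\left(7 \right)}}{51} - \frac{9 \log{\left(\frac{89}{4} \right)}}{748} - \frac{\log{\left(\frac{3}{2} \right)}}{66} + \frac{\log{\left(\frac{5}{2} \right)}}{66} + \frac{9 \log{\left(\frac{129}{4} \right)}}{748} + \frac{2 \log{\left(6 \right)}}{51} + \frac{39 \sqrt{2} \operatorname{atan}{\left(\frac{9 \sqrt{2}}{4} \right)}}{748}.

Antiderivative: F(\theta) = - \frac{- 34 \log{\left(\theta - 3 \right)} + 88 \log{\left(\theta + \frac{3}{2} \right)} - 27 \log{\left(\theta^{2} + 2 \right)} + 117 \sqrt{2} \operatorname{atan}{\left(\frac{\sqrt{2} \theta}{2} \right)}}{2244}; value = - \frac{39 \sqrt{2} \operatorname{atan}{\left(\frac{11 \sqrt{2}}{4} \right)}}{748} - \frac{2 \log{\left(7 \right)}}{51} - \frac{9 \log{\left(\frac{89}{4} \right)}}{748} - \frac{\log{\left(\frac{3}{2} \right)}}{66} + \frac{\log{\left(\frac{5}{2} \right)}}{66} + \frac{9 \log{\left(\frac{129}{4} \right)}}{748} + \frac{2 \log{\left(6 \right)}}{51} + \frac{39 \sqrt{2} \operatorname{atan}{\left(\frac{9 \sqrt{2}}{4} \right)}}{748}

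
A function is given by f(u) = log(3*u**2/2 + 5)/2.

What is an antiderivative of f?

Any candidate F(u) must reproduce f(u) exactly when differentiated.
Check: d/du[(3*u*log(3*u**2/2 + 5) - 6*u + 2*sqrt(30)*atan(sqrt(30)*u/10))/6] = log(3*u**2/2 + 5)/2 = f(u).

An antiderivative is F(u) = (3*u*log(3*u**2/2 + 5) - 6*u + 2*sqrt(30)*atan(sqrt(30)*u/10))/6.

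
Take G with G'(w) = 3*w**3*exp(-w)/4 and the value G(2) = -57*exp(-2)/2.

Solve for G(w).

G(w) = -3*w**3*exp(-w)/4 - 9*w**2*exp(-w)/4 - 9*w*exp(-w)/2 - 9*exp(-w)/2

Recognize the product-rule pattern: G'(w) = u'v + uv' with u = -3*w**3/4 - 9*w**2/4 - 9*w/2 - 9/2, v = exp(-w), so integration by parts undoes it.
A general antiderivative is (-3*w**3 - 9*w**2 - 18*w - 18)*exp(-w)/4 + C.
The condition gives C = -57*exp(-2)/2 - (-57*exp(-2)/2) = 0.
So G(w) = -3*w**3*exp(-w)/4 - 9*w**2*exp(-w)/4 - 9*w*exp(-w)/2 - 9*exp(-w)/2.
Check: d/dw[-3*w**3*exp(-w)/4 - 9*w**2*exp(-w)/4 - 9*w*exp(-w)/2 - 9*exp(-w)/2] = 3*w**3*exp(-w)/4 = G'(w).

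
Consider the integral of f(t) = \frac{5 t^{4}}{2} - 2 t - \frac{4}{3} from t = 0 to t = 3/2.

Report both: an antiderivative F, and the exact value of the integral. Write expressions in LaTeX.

Antiderivative: F(t) = \frac{t^{5}}{2} - t^{2} - \frac{4 t}{3}; value = - \frac{29}{64}

The integrand splits into summands that can be handled one at a time.
F(t) = \frac{t^{5}}{2} - t^{2} - \frac{4 t}{3} is an antiderivative of f.
Check: d/dt[\frac{t^{5}}{2} - t^{2} - \frac{4 t}{3}] = \frac{5 t^{4}}{2} - 2 t - \frac{4}{3} = f(t).
F(3/2) = - \frac{29}{64}; F(0) = 0.
Integral = F(3/2) - F(0) = - \frac{29}{64}.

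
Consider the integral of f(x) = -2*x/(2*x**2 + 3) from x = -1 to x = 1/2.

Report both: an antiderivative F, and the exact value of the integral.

The substitution u = 2*x**2 + 3 works: f is exactly (dF/du)*(du/dx) for that inner function.
F(x) = -log(2*x**2 + 3)/2 is an antiderivative of f.
Check: d/dx[-log(2*x**2 + 3)/2] = -2*x/(2*x**2 + 3) = f(x).
F(1/2) = -log(7/2)/2; F(-1) = -log(5)/2.
Integral = F(1/2) - F(-1) = -log(7/2)/2 + log(5)/2.

Antiderivative: F(x) = -log(2*x**2 + 3)/2; value = -log(7/2)/2 + log(5)/2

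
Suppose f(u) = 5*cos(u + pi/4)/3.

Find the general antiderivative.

A first test for any F(u): its u-derivative must equal f(u) identically.
Check: d/du[5*sin(u + pi/4)/3] = 5*cos(u + pi/4)/3 = f(u).

F(u) = 5*sin(u + pi/4)/3 + C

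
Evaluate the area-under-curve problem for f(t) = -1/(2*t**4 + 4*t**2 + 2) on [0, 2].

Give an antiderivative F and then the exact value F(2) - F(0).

Any candidate F(t) must reproduce f(t) exactly when differentiated.
F(t) = (-t**2*atan(t) - t - atan(t))/(4*t**2 + 4) is an antiderivative of f.
Check: d/dt[(-t**2*atan(t) - t - atan(t))/(4*t**2 + 4)] = -1/(2*t**4 + 4*t**2 + 2) = f(t).
F(2) = -atan(2)/4 - 1/10; F(0) = 0.
Integral = F(2) - F(0) = -atan(2)/4 - 1/10.

Antiderivative: F(t) = (-t**2*atan(t) - t - atan(t))/(4*t**2 + 4); value = -atan(2)/4 - 1/10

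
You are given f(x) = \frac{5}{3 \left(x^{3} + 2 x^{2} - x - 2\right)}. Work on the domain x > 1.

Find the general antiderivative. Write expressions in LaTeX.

Factor the denominator (3 \left(x - 1\right) \left(x + 1\right) \left(x + 2\right)) and decompose: f = \frac{5}{9 \left(x + 2\right)} - \frac{5}{6 \left(x + 1\right)} + \frac{5}{18 \left(x - 1\right)}; each piece integrates to a log, atan, or power term.
Check: d/dx[\frac{5 \left(\log{\left(x - 1 \right)} - 3 \log{\left(x + 1 \right)} + 2 \log{\left(x + 2 \right)}\right)}{18}] = \frac{5}{3 x^{3} + 6 x^{2} - 3 x - 6}, which equals f(x).

F(x) = \frac{5 \left(\log{\left(x - 1 \right)} - 3 \log{\left(x + 1 \right)} + 2 \log{\left(x + 2 \right)}\right)}{18} + C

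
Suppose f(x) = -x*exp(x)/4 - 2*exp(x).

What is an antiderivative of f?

An antiderivative is F(x) = (-x - 7)*exp(x)/4.

Recognize the product-rule pattern: f = u'v + uv' with u = -x/4 - 7/4, v = exp(x), so integration by parts undoes it.
Check: d/dx[(-x - 7)*exp(x)/4] = -x*exp(x)/4 - 2*exp(x) = f(x).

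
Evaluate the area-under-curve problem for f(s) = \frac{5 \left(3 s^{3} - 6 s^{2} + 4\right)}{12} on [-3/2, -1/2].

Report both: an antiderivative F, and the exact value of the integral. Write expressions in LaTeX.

Antiderivative: F(s) = \frac{5 s^{4}}{16} - \frac{5 s^{3}}{6} + \frac{5 s}{3}; value = - \frac{125}{48}

Differentiate the proposed F(s) back; it has to land on f(s) exactly.
F(s) = \frac{5 s^{4}}{16} - \frac{5 s^{3}}{6} + \frac{5 s}{3} is an antiderivative of f.
Check: d/ds[\frac{5 s^{4}}{16} - \frac{5 s^{3}}{6} + \frac{5 s}{3}] = \frac{5 s^{3}}{4} - \frac{5 s^{2}}{2} + \frac{5}{3}, which equals f(s).
F(-1/2) = - \frac{545}{768}; F(-3/2) = \frac{485}{256}.
Integral = F(-1/2) - F(-3/2) = - \frac{125}{48}.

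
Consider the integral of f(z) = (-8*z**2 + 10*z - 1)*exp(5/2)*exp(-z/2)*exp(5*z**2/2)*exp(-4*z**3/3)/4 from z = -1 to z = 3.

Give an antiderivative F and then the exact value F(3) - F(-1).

Antiderivative: F(z) = exp(5/2)*exp(-z/2)*exp(5*z**2/2)*exp(-4*z**3/3)/2; value = -exp(41/6)/2 + exp(-25/2)/2

f matches the chain-rule pattern g'(h)*h' with inner function h(z) = -4*z**3/3 + 5*z**2/2 - z/2 + 5/2; substituting u = h(z) collapses the integral.
F(z) = exp(5/2)*exp(-z/2)*exp(5*z**2/2)*exp(-4*z**3/3)/2 is an antiderivative of f.
Check: d/dz[exp(5/2)*exp(-z/2)*exp(5*z**2/2)*exp(-4*z**3/3)/2] = (-8*z**2*exp(5/2)*exp(5*z**2/2) + 10*z*exp(5/2)*exp(5*z**2/2) - exp(5/2)*exp(5*z**2/2))*exp(-z/2)*exp(-4*z**3/3)/4, which equals f(z).
F(3) = exp(-25/2)/2; F(-1) = exp(41/6)/2.
Integral = F(3) - F(-1) = -exp(41/6)/2 + exp(-25/2)/2.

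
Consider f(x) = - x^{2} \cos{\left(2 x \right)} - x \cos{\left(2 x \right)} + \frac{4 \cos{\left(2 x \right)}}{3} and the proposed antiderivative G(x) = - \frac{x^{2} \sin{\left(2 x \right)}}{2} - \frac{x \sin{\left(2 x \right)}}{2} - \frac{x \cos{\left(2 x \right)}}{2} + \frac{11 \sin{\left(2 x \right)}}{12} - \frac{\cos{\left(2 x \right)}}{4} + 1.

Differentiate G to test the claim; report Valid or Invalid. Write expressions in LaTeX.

d/dx[G] = - x^{2} \cos{\left(2 x \right)} - x \cos{\left(2 x \right)} + \frac{4 \cos{\left(2 x \right)}}{3}
This equals f(x) exactly, so the claim holds.

Valid - differentiating G returns exactly f.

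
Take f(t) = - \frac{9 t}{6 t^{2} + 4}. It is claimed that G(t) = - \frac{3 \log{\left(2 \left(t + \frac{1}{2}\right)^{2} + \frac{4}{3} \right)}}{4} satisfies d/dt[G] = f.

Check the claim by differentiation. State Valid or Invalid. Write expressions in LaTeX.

Invalid: d/dt[G] - f = \frac{54 t^{2} + 27 t - 36}{72 t^{4} + 72 t^{3} + 114 t^{2} + 48 t + 44}, which is not 0.

d/dt[G] = \frac{- 18 t - 9}{12 t^{2} + 12 t + 11}
d/dt[G] - f(t) = \frac{54 t^{2} + 27 t - 36}{72 t^{4} + 72 t^{3} + 114 t^{2} + 48 t + 44} != 0.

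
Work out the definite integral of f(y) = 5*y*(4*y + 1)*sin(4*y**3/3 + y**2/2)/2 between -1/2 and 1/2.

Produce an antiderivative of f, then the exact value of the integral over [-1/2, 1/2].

Antiderivative: F(y) = -5*cos(4*y**3/3 + y**2/2)/2; value = -5*cos(7/24)/2 + 5*cos(1/24)/2

f matches the chain-rule pattern g'(h)*h' with inner function h(y) = 4*y**3/3 + y**2/2; substituting u = h(y) collapses the integral.
F(y) = -5*cos(4*y**3/3 + y**2/2)/2 is an antiderivative of f.
Check: d/dy[-5*cos(4*y**3/3 + y**2/2)/2] = 10*y**2*sin(4*y**3/3 + y**2/2) + 5*y*sin(4*y**3/3 + y**2/2)/2, which equals f(y).
F(1/2) = -5*cos(7/24)/2; F(-1/2) = -5*cos(1/24)/2.
Integral = F(1/2) - F(-1/2) = -5*cos(7/24)/2 + 5*cos(1/24)/2.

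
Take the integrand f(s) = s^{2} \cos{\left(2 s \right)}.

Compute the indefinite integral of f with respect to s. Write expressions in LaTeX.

F(s) = \frac{2 s^{2} \sin{\left(2 s \right)} + 2 s \cos{\left(2 s \right)} - \sin{\left(2 s \right)}}{4} + C

Since d/ds undoes antidifferentiation here, F'(s) = f(s) is required of F(s).
Check: d/ds[\frac{2 s^{2} \sin{\left(2 s \right)} + 2 s \cos{\left(2 s \right)} - \sin{\left(2 s \right)}}{4}] = s^{2} \cos{\left(2 s \right)} = f(s).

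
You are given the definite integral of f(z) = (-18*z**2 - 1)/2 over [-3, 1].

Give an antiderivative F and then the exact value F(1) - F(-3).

Antiderivative: F(z) = -z*(6*z**2 + 1)/2; value = -86

An antiderivative F(z) passes only if d/dz[F] lands on f(z) exactly.
F(z) = -z*(6*z**2 + 1)/2 is an antiderivative of f.
Check: d/dz[-z*(6*z**2 + 1)/2] = -9*z**2 - 1/2, which equals f(z).
F(1) = -7/2; F(-3) = 165/2.
Integral = F(1) - F(-3) = -86.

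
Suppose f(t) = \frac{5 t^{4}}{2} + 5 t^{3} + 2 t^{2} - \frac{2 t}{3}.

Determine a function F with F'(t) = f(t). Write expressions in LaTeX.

An antiderivative is F(t) = \frac{t^{5}}{2} + \frac{5 t^{4}}{4} + \frac{2 t^{3}}{3} - \frac{t^{2}}{3}.

Integrate term by term and add the pieces.
Check: d/dt[\frac{t^{5}}{2} + \frac{5 t^{4}}{4} + \frac{2 t^{3}}{3} - \frac{t^{2}}{3}] = \frac{5 t^{4}}{2} + 5 t^{3} + 2 t^{2} - \frac{2 t}{3} = f(t).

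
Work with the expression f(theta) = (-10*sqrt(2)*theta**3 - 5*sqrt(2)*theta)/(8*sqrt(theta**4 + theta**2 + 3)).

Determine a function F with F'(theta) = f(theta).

The substitution u = theta**4/2 + theta**2/2 + 3/2 works: f is exactly (dF/du)*(du/dtheta) for that inner function.
Check: d/dtheta[-5*sqrt(theta**4/2 + theta**2/2 + 3/2)/4] = (-10*sqrt(2)*theta**3 - 5*sqrt(2)*theta)/(8*sqrt(theta**4 + theta**2 + 3)) = f(theta).

An antiderivative is F(theta) = -5*sqrt(theta**4/2 + theta**2/2 + 3/2)/4.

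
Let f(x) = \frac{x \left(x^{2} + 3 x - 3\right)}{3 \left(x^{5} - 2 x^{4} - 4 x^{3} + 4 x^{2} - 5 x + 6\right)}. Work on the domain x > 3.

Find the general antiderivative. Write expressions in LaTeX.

F(x) = \frac{3 \log{\left(x - 3 \right)}}{20} - \frac{\log{\left(x - 1 \right)}}{36} + \frac{2 \log{\left(x + 2 \right)}}{45} - \frac{\log{\left(x^{2} + 1 \right)}}{12} + C

The denominator factors as 3 \left(x - 3\right) \left(x - 1\right) \left(x + 2\right) \left(x^{2} + 1\right); partial fractions split f into directly integrable pieces: - \frac{x}{6 \left(x^{2} + 1\right)} + \frac{2}{45 \left(x + 2\right)} - \frac{1}{36 \left(x - 1\right)} + \frac{3}{20 \left(x - 3\right)}.
Check: d/dx[\frac{3 \log{\left(x - 3 \right)}}{20} - \frac{\log{\left(x - 1 \right)}}{36} + \frac{2 \log{\left(x + 2 \right)}}{45} - \frac{\log{\left(x^{2} + 1 \right)}}{12}] = \frac{x^{3} + 3 x^{2} - 3 x}{3 x^{5} - 6 x^{4} - 12 x^{3} + 12 x^{2} - 15 x + 18}, which equals f(x).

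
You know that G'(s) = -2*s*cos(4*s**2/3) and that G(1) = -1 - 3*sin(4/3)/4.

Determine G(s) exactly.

G'(s) matches the chain-rule pattern g'(h)*h' with inner function h(s) = 4*s**2/3; substituting u = h(s) collapses the integral.
A general antiderivative is -3*sin(4*s**2/3)/4 + C.
The condition gives C = -1 - 3*sin(4/3)/4 - (-3*sin(4/3)/4) = -1.
So G(s) = -3*sin(4*s**2/3)/4 - 1.
Check: d/ds[-3*sin(4*s**2/3)/4 - 1] = -2*s*cos(4*s**2/3) = G'(s).

G(s) = -3*sin(4*s**2/3)/4 - 1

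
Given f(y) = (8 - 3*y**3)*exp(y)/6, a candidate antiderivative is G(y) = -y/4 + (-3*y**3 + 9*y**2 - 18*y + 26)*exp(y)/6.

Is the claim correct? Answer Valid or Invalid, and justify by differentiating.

Invalid: d/dy[G] - f = -1/4, which is not 0.

d/dy[G] = -y**3*exp(y)/2 + 4*exp(y)/3 - 1/4
d/dy[G] - f(y) = -1/4 != 0.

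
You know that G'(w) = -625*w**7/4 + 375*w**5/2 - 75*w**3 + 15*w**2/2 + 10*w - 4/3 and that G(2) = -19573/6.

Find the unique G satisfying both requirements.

Integrate term by term and add the pieces.
A general antiderivative is 5*w**3/2 - 4*w/3 - (5*w**2/2 - 1)**4/2 + 2 + C.
The condition gives C = -19573/6 - (-19567/6) = -1.
So G(w) = -625*w**8/32 + 125*w**6/4 - 75*w**4/4 + 5*w**3/2 + 5*w**2 - 4*w/3 + 1/2.
Check: d/dw[-625*w**8/32 + 125*w**6/4 - 75*w**4/4 + 5*w**3/2 + 5*w**2 - 4*w/3 + 1/2] = -625*w**7/4 + 375*w**5/2 - 75*w**3 + 15*w**2/2 + 10*w - 4/3 = G'(w).

G(w) = -625*w**8/32 + 125*w**6/4 - 75*w**4/4 + 5*w**3/2 + 5*w**2 - 4*w/3 + 1/2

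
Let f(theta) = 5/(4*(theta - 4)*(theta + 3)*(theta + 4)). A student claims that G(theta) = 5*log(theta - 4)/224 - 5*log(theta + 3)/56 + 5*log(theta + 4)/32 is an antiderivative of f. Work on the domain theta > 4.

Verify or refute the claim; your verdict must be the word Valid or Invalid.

Invalid: d/dtheta[G] - f = 5/(56*theta + 168), which is not 0.

d/dtheta[G] = (5*theta**2 - 10)/(56*theta**3 + 168*theta**2 - 896*theta - 2688)
d/dtheta[G] - f(theta) = 5/(56*theta + 168) != 0.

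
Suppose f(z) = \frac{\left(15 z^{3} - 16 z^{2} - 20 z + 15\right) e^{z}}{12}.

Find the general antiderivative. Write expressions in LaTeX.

F(z) = \frac{5 z^{3} e^{z}}{4} - \frac{61 z^{2} e^{z}}{12} + \frac{17 z e^{z}}{2} - \frac{29 e^{z}}{4} + C

Recognize the product-rule pattern: f = u'v + uv' with u = \frac{5 z^{3}}{4} - \frac{61 z^{2}}{12} + \frac{17 z}{2} - \frac{29}{4}, v = e^{z}, so integration by parts undoes it.
Check: d/dz[\frac{5 z^{3} e^{z}}{4} - \frac{61 z^{2} e^{z}}{12} + \frac{17 z e^{z}}{2} - \frac{29 e^{z}}{4}] = \frac{5 z^{3} e^{z}}{4} - \frac{4 z^{2} e^{z}}{3} - \frac{5 z e^{z}}{3} + \frac{5 e^{z}}{4}, which equals f(z).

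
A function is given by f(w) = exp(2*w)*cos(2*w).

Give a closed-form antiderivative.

An antiderivative is F(w) = exp(2*w)*sin(2*w)/4 + exp(2*w)*cos(2*w)/4.

For F(w) to be correct the identity F'(w) - f(w) = 0 must hold.
Check: d/dw[exp(2*w)*sin(2*w)/4 + exp(2*w)*cos(2*w)/4] = exp(2*w)*cos(2*w) = f(w).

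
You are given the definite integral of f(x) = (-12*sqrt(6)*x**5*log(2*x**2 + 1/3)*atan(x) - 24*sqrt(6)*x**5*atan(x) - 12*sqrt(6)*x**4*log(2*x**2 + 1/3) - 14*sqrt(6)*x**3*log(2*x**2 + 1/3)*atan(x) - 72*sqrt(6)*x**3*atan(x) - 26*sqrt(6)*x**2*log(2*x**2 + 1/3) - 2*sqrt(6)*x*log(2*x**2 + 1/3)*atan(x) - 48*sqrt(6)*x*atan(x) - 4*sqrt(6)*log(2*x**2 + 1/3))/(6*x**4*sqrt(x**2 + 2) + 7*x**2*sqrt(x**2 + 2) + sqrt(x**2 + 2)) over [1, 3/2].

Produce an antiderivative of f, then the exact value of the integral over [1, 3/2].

Antiderivative: F(x) = -4*sqrt(3*x**2/2 + 3)*log(2*x**2 + 1/3)*atan(x); value = -sqrt(102)*log(29/6)*atan(3/2) + 3*sqrt(2)*pi*log(7/3)/2

Check any antiderivative F(x) by computing F'(x) and comparing it with f(x).
F(x) = -4*sqrt(3*x**2/2 + 3)*log(2*x**2 + 1/3)*atan(x) is an antiderivative of f.
Check: d/dx[-4*sqrt(3*x**2/2 + 3)*log(2*x**2 + 1/3)*atan(x)] = (-12*sqrt(6)*x**5*log(2*x**2 + 1/3)*atan(x) - 24*sqrt(6)*x**5*atan(x) - 12*sqrt(6)*x**4*log(2*x**2 + 1/3) - 14*sqrt(6)*x**3*log(2*x**2 + 1/3)*atan(x) - 72*sqrt(6)*x**3*atan(x) - 26*sqrt(6)*x**2*log(2*x**2 + 1/3) - 2*sqrt(6)*x*log(2*x**2 + 1/3)*atan(x) - 48*sqrt(6)*x*atan(x) - 4*sqrt(6)*log(2*x**2 + 1/3))/(6*x**4*sqrt(x**2 + 2) + 7*x**2*sqrt(x**2 + 2) + sqrt(x**2 + 2)) = f(x).
F(3/2) = -sqrt(102)*log(29/6)*atan(3/2); F(1) = -3*sqrt(2)*pi*log(7/3)/2.
Integral = F(3/2) - F(1) = -sqrt(102)*log(29/6)*atan(3/2) + 3*sqrt(2)*pi*log(7/3)/2.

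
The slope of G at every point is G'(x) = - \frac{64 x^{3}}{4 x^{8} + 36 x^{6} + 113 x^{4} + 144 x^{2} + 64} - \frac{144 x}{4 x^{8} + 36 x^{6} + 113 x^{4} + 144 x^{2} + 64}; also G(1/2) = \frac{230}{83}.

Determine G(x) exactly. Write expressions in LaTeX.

G(x) = \frac{2 \left(2 x^{4} + 9 x^{2} + 12\right)}{2 x^{4} + 9 x^{2} + 8}

G'(x) matches the chain-rule pattern g'(h)*h' with inner function h(x) = \frac{x^{4}}{3} + \frac{3 x^{2}}{2} + \frac{4}{3}; substituting u = h(x) collapses the integral.
A general antiderivative is \frac{4}{3 \left(\frac{x^{4}}{3} + \frac{3 x^{2}}{2} + \frac{4}{3}\right)} + C.
The condition gives C = \frac{230}{83} - (\frac{64}{83}) = 2.
So G(x) = \frac{2 \left(2 x^{4} + 9 x^{2} + 12\right)}{2 x^{4} + 9 x^{2} + 8}.
Check: d/dx[\frac{2 \left(2 x^{4} + 9 x^{2} + 12\right)}{2 x^{4} + 9 x^{2} + 8}] = \frac{- 64 x^{3} - 144 x}{4 x^{8} + 36 x^{6} + 113 x^{4} + 144 x^{2} + 64}, which equals G'(x).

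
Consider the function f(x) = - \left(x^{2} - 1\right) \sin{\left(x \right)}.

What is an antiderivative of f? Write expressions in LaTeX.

An antiderivative F(x) passes only if d/dx[F] lands on f(x) exactly.
Check: d/dx[x^{2} \cos{\left(x \right)} - 2 x \sin{\left(x \right)} - 3 \cos{\left(x \right)}] = - x^{2} \sin{\left(x \right)} + \sin{\left(x \right)}, which equals f(x).

An antiderivative is F(x) = x^{2} \cos{\left(x \right)} - 2 x \sin{\left(x \right)} - 3 \cos{\left(x \right)}.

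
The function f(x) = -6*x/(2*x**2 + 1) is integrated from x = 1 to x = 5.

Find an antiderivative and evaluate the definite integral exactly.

Antiderivative: F(x) = -3*log(2*x**2 + 1)/2; value = -3*log(51)/2 + 3*log(3)/2

The substitution u = 2*x**2 + 1 works: f is exactly (dF/du)*(du/dx) for that inner function.
F(x) = -3*log(2*x**2 + 1)/2 is an antiderivative of f.
Check: d/dx[-3*log(2*x**2 + 1)/2] = -6*x/(2*x**2 + 1) = f(x).
F(5) = -3*log(51)/2; F(1) = -3*log(3)/2.
Integral = F(5) - F(1) = -3*log(51)/2 + 3*log(3)/2.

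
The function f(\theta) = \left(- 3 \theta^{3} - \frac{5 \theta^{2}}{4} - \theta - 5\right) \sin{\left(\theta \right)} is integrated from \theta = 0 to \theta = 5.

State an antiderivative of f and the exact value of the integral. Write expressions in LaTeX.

Differentiate the proposed F(\theta) back; it has to land on f(\theta) exactly.
F(\theta) = \frac{12 \theta^{3} \cos{\left(\theta \right)} - 36 \theta^{2} \sin{\left(\theta \right)} + 5 \theta^{2} \cos{\left(\theta \right)} - 10 \theta \sin{\left(\theta \right)} - 68 \theta \cos{\left(\theta \right)} + 68 \sin{\left(\theta \right)} + 10 \cos{\left(\theta \right)}}{4} is an antiderivative of f.
Check: d/d\theta[\frac{12 \theta^{3} \cos{\left(\theta \right)} - 36 \theta^{2} \sin{\left(\theta \right)} + 5 \theta^{2} \cos{\left(\theta \right)} - 10 \theta \sin{\left(\theta \right)} - 68 \theta \cos{\left(\theta \right)} + 68 \sin{\left(\theta \right)} + 10 \cos{\left(\theta \right)}}{4}] = - 3 \theta^{3} \sin{\left(\theta \right)} - \frac{5 \theta^{2} \sin{\left(\theta \right)}}{4} - \theta \sin{\left(\theta \right)} - 5 \sin{\left(\theta \right)}, which equals f(\theta).
F(5) = \frac{1295 \cos{\left(5 \right)}}{4} - \frac{441 \sin{\left(5 \right)}}{2}; F(0) = \frac{5}{2}.
Integral = F(5) - F(0) = - \frac{5}{2} + \frac{1295 \cos{\left(5 \right)}}{4} - \frac{441 \sin{\left(5 \right)}}{2}.

Antiderivative: F(\theta) = \frac{12 \theta^{3} \cos{\left(\theta \right)} - 36 \theta^{2} \sin{\left(\theta \right)} + 5 \theta^{2} \cos{\left(\theta \right)} - 10 \theta \sin{\left(\theta \right)} - 68 \theta \cos{\left(\theta \right)} + 68 \sin{\left(\theta \right)} + 10 \cos{\left(\theta \right)}}{4}; value = - \frac{5}{2} + \frac{1295 \cos{\left(5 \right)}}{4} - \frac{441 \sin{\left(5 \right)}}{2}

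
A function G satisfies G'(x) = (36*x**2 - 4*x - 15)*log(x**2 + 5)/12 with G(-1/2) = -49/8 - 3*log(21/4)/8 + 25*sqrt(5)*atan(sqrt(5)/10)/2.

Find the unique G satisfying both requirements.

G(x) = -2*x**3/3 + x**2/6 + 25*x/2 + (x**3 - x**2/6 - 5*x/4)*log(x**2 + 5) - 5*log(x**2 + 5)/6 - 25*sqrt(5)*atan(sqrt(5)*x/5)/2

For G(x) to be correct, d/dx[G] must agree with the stated G'(x) identically.
A general antiderivative is -2*x**3/3 + x**2/6 + 25*x/2 + (x**3 - x**2/6 - 5*x/4)*log(x**2 + 5) - 5*log(x**2 + 5)/6 - 25*sqrt(5)*atan(sqrt(5)*x/5)/2 + C.
The condition gives C = -49/8 - 3*log(21/4)/8 + 25*sqrt(5)*atan(sqrt(5)/10)/2 - (-49/8 - 3*log(21/4)/8 + 25*sqrt(5)*atan(sqrt(5)/10)/2) = 0.
So G(x) = -2*x**3/3 + x**2/6 + 25*x/2 + (x**3 - x**2/6 - 5*x/4)*log(x**2 + 5) - 5*log(x**2 + 5)/6 - 25*sqrt(5)*atan(sqrt(5)*x/5)/2.
Check: d/dx[-2*x**3/3 + x**2/6 + 25*x/2 + (x**3 - x**2/6 - 5*x/4)*log(x**2 + 5) - 5*log(x**2 + 5)/6 - 25*sqrt(5)*atan(sqrt(5)*x/5)/2] = 3*x**2*log(x**2 + 5) - x*log(x**2 + 5)/3 - 5*log(x**2 + 5)/4, which equals G'(x).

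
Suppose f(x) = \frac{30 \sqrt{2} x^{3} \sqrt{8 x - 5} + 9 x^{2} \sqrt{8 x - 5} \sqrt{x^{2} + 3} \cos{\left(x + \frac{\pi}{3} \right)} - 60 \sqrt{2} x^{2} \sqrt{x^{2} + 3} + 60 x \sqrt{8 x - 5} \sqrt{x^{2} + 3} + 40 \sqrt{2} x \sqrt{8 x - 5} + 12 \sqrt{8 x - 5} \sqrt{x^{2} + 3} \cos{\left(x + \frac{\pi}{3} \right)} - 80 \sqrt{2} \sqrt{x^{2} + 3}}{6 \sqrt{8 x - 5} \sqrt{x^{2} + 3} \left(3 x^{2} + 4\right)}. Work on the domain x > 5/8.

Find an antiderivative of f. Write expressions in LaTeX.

Since d/dx undoes antidifferentiation here, F'(x) = f(x) is required of F(x).
Check: d/dx[- \frac{5 \sqrt{4 x - \frac{5}{2}}}{3} + \frac{5 \sqrt{2 x^{2} + 6}}{3} + \frac{5 \log{\left(x^{2} + \frac{4}{3} \right)}}{3} + \frac{\sin{\left(x + \frac{\pi}{3} \right)}}{2}] = \frac{30 \sqrt{2} x^{3} \sqrt{8 x - 5} + 9 x^{2} \sqrt{8 x - 5} \sqrt{x^{2} + 3} \cos{\left(x + \frac{\pi}{3} \right)} - 60 \sqrt{2} x^{2} \sqrt{x^{2} + 3} + 60 x \sqrt{8 x - 5} \sqrt{x^{2} + 3} + 40 \sqrt{2} x \sqrt{8 x - 5} + 12 \sqrt{8 x - 5} \sqrt{x^{2} + 3} \cos{\left(x + \frac{\pi}{3} \right)} - 80 \sqrt{2} \sqrt{x^{2} + 3}}{18 x^{2} \sqrt{8 x - 5} \sqrt{x^{2} + 3} + 24 \sqrt{8 x - 5} \sqrt{x^{2} + 3}}, which equals f(x).

An antiderivative is F(x) = - \frac{5 \sqrt{4 x - \frac{5}{2}}}{3} + \frac{5 \sqrt{2 x^{2} + 6}}{3} + \frac{5 \log{\left(x^{2} + \frac{4}{3} \right)}}{3} + \frac{\sin{\left(x + \frac{\pi}{3} \right)}}{2}.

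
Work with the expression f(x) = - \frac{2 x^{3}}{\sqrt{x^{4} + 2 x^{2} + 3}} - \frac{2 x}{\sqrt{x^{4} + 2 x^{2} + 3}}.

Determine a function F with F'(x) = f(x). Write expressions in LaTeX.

An antiderivative is F(x) = - \sqrt{x^{4} + 2 x^{2} + 3}.

The substitution u = x^{4} + 2 x^{2} + 3 works: f is exactly (dF/du)*(du/dx) for that inner function.
Check: d/dx[- \sqrt{x^{4} + 2 x^{2} + 3}] = \frac{- 2 x^{3} - 2 x}{\sqrt{x^{4} + 2 x^{2} + 3}}, which equals f(x).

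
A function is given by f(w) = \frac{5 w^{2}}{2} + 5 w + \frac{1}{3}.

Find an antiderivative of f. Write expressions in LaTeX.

An antiderivative is F(w) = \frac{5 w^{3}}{6} + \frac{5 w^{2}}{2} + \frac{w}{3}.

The integrand splits into summands that can be handled one at a time.
Check: d/dw[\frac{5 w^{3}}{6} + \frac{5 w^{2}}{2} + \frac{w}{3}] = \frac{5 w^{2}}{2} + 5 w + \frac{1}{3} = f(w).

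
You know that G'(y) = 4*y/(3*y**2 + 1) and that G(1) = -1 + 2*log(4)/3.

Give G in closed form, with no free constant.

G(y) = (2*log(3*y**2 + 1) - 3)/3

G'(y) matches the chain-rule pattern g'(h)*h' with inner function h(y) = 3*y**2 + 1; substituting u = h(y) collapses the integral.
A general antiderivative is 2*log(3*y**2 + 1)/3 + C.
The condition gives C = -1 + 2*log(4)/3 - (2*log(4)/3) = -1.
So G(y) = (2*log(3*y**2 + 1) - 3)/3.
Check: d/dy[(2*log(3*y**2 + 1) - 3)/3] = 4*y/(3*y**2 + 1) = G'(y).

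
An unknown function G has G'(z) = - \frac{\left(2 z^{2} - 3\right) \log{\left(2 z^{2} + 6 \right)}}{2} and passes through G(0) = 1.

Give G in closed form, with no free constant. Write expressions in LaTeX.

G(z) = - \frac{z^{3} \log{\left(2 z^{2} + 6 \right)}}{3} + \frac{2 z^{3}}{9} + \frac{3 z \log{\left(2 z^{2} + 6 \right)}}{2} - 5 z + 5 \sqrt{3} \operatorname{atan}{\left(\frac{\sqrt{3} z}{3} \right)} + 1

For G(z) to be correct, d/dz[G] must agree with the stated G'(z) identically.
A general antiderivative is \frac{2 z^{3}}{9} - 5 z + \left(- \frac{z^{3}}{3} + \frac{3 z}{2}\right) \log{\left(2 z^{2} + 6 \right)} + 5 \sqrt{3} \operatorname{atan}{\left(\frac{\sqrt{3} z}{3} \right)} + C.
The condition gives C = 1 - (0) = 1.
So G(z) = - \frac{z^{3} \log{\left(2 z^{2} + 6 \right)}}{3} + \frac{2 z^{3}}{9} + \frac{3 z \log{\left(2 z^{2} + 6 \right)}}{2} - 5 z + 5 \sqrt{3} \operatorname{atan}{\left(\frac{\sqrt{3} z}{3} \right)} + 1.
Check: d/dz[- \frac{z^{3} \log{\left(2 z^{2} + 6 \right)}}{3} + \frac{2 z^{3}}{9} + \frac{3 z \log{\left(2 z^{2} + 6 \right)}}{2} - 5 z + 5 \sqrt{3} \operatorname{atan}{\left(\frac{\sqrt{3} z}{3} \right)} + 1] = - z^{2} \log{\left(z^{2} + 3 \right)} - z^{2} \log{\left(2 \right)} + \frac{3 \log{\left(z^{2} + 3 \right)}}{2} + \frac{3 \log{\left(2 \right)}}{2}, which equals G'(z).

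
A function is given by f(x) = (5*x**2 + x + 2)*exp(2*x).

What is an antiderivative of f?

An antiderivative is F(x) = (5*x**2 - 4*x + 4)*exp(2*x)/2.

Recognize the product-rule pattern: f = u'v + uv' with u = 5*x**2/2 - 2*x + 2, v = exp(2*x), so integration by parts undoes it.
Check: d/dx[(5*x**2 - 4*x + 4)*exp(2*x)/2] = 5*x**2*exp(2*x) + x*exp(2*x) + 2*exp(2*x), which equals f(x).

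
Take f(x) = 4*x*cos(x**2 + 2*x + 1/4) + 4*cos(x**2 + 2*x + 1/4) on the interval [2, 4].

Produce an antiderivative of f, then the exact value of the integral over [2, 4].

f matches the chain-rule pattern g'(h)*h' with inner function h(x) = x**2 + 2*x + 1/4; substituting u = h(x) collapses the integral.
F(x) = 2*sin(x**2 + 2*x + 1/4) is an antiderivative of f.
Check: d/dx[2*sin(x**2 + 2*x + 1/4)] = 4*x*cos(x**2 + 2*x + 1/4) + 4*cos(x**2 + 2*x + 1/4) = f(x).
F(4) = 2*sin(97/4); F(2) = 2*sin(33/4).
Integral = F(4) - F(2) = -2*sin(33/4) + 2*sin(97/4).

Antiderivative: F(x) = 2*sin(x**2 + 2*x + 1/4); value = -2*sin(33/4) + 2*sin(97/4)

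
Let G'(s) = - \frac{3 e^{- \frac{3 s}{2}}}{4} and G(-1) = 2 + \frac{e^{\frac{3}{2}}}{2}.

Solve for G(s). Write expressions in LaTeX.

For G(s) to be correct, d/ds[G] must agree with the stated G'(s) identically.
A general antiderivative is \frac{e^{- \frac{3 s}{2}}}{2} + C.
The condition gives C = 2 + \frac{e^{\frac{3}{2}}}{2} - (\frac{e^{\frac{3}{2}}}{2}) = 2.
So G(s) = 2 + \frac{e^{- \frac{3 s}{2}}}{2}.
Check: d/ds[2 + \frac{e^{- \frac{3 s}{2}}}{2}] = - \frac{3 e^{- \frac{3 s}{2}}}{4} = G'(s).

G(s) = 2 + \frac{e^{- \frac{3 s}{2}}}{2}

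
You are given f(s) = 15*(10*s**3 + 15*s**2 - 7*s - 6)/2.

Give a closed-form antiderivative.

The substitution u = -5*s**2/2 - 5*s/2 + 3 works: f is exactly (dF/du)*(du/ds) for that inner function.
Check: d/ds[3*(-5*s**2/2 - 5*s/2 + 3)**2] = 75*s**3 + 225*s**2/2 - 105*s/2 - 45, which equals f(s).

An antiderivative is F(s) = 3*(-5*s**2/2 - 5*s/2 + 3)**2.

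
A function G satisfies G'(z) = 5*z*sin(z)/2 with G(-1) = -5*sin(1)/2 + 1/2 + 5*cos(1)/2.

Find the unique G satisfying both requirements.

Check a candidate G(z) by differentiating: d/dz[G] must match the given G'(z).
A general antiderivative is -5*z*cos(z)/2 + 5*sin(z)/2 + C.
The condition gives C = -5*sin(1)/2 + 1/2 + 5*cos(1)/2 - (-5*sin(1)/2 + 5*cos(1)/2) = 1/2.
So G(z) = (-5*z*cos(z) + 5*sin(z) + 1)/2.
Check: d/dz[(-5*z*cos(z) + 5*sin(z) + 1)/2] = 5*z*sin(z)/2 = G'(z).

G(z) = (-5*z*cos(z) + 5*sin(z) + 1)/2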